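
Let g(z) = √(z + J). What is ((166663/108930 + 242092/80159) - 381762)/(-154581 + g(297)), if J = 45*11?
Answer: 171760055961063623501/69548977605595220010 + 3333399110389963*√22/34774488802797610005 ≈ 2.4701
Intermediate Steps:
J = 495
g(z) = √(495 + z) (g(z) = √(z + 495) = √(495 + z))
((166663/108930 + 242092/80159) - 381762)/(-154581 + g(297)) = ((166663/108930 + 242092/80159) - 381762)/(-154581 + √(495 + 297)) = ((166663*(1/108930) + 242092*(1/80159)) - 381762)/(-154581 + √792) = ((166663/108930 + 242092/80159) - 381762)/(-154581 + 6*√22) = (39730620977/8731719870 - 381762)/(-154581 + 6*√22) = -3333399110389963/(8731719870*(-154581 + 6*√22))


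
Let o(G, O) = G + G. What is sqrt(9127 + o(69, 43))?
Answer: sqrt(9265) ≈ 96.255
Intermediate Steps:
o(G, O) = 2*G
sqrt(9127 + o(69, 43)) = sqrt(9127 + 2*69) = sqrt(9127 + 138) = sqrt(9265)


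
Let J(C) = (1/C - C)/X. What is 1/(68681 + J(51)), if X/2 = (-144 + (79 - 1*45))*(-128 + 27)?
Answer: 56661/3891534011 ≈ 1.4560e-5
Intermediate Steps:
X = 22220 (X = 2*((-144 + (79 - 1*45))*(-128 + 27)) = 2*((-144 + (79 - 45))*(-101)) = 2*((-144 + 34)*(-101)) = 2*(-110*(-101)) = 2*11110 = 22220)
J(C) = -C/22220 + 1/(22220*C) (J(C) = (1/C - C)/22220 = (1/C - C)*(1/22220) = -C/22220 + 1/(22220*C))
1/(68681 + J(51)) = 1/(68681 + (1/22220)*(1 - 1*51**2)/51) = 1/(68681 + (1/22220)*(1/51)*(1 - 1*2601)) = 1/(68681 + (1/22220)*(1/51)*(1 - 2601)) = 1/(68681 + (1/22220)*(1/51)*(-2600)) = 1/(68681 - 130/56661) = 1/(3891534011/56661) = 56661/3891534011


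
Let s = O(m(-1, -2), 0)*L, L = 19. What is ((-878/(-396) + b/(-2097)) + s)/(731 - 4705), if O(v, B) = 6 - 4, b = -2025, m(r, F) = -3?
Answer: -1899929/183336516 ≈ -0.010363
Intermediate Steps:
O(v, B) = 2
s = 38 (s = 2*19 = 38)
((-878/(-396) + b/(-2097)) + s)/(731 - 4705) = ((-878/(-396) - 2025/(-2097)) + 38)/(731 - 4705) = ((-878*(-1/396) - 2025*(-1/2097)) + 38)/(-3974) = ((439/198 + 225/233) + 38)*(-1/3974) = (146837/46134 + 38)*(-1/3974) = (1899929/46134)*(-1/3974) = -1899929/183336516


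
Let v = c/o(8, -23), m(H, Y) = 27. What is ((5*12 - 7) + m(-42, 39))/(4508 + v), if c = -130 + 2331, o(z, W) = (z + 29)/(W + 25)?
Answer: 1480/85599 ≈ 0.017290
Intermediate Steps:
o(z, W) = (29 + z)/(25 + W)
c = 2201
v = 4402/37 (v = 2201/(((29 + 8)/(25 - 23))) = 2201/((37/2)) = 2201/(((½)*37)) = 2201/(37/2) = 2201*(2/37) = 4402/37 ≈ 118.97)
((5*12 - 7) + m(-42, 39))/(4508 + v) = ((5*12 - 7) + 27)/(4508 + 4402/37) = ((60 - 7) + 27)/(171198/37) = (53 + 27)*(37/171198) = 80*(37/171198) = 1480/85599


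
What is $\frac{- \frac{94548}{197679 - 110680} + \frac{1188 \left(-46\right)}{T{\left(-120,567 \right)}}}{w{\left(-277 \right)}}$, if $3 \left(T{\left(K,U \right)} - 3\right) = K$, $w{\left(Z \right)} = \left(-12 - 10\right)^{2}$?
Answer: $\frac{1187705769}{389494523} \approx 3.0494$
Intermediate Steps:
$w{\left(Z \right)} = 484$ ($w{\left(Z \right)} = \left(-22\right)^{2} = 484$)
$T{\left(K,U \right)} = 3 + \frac{K}{3}$
$\frac{- \frac{94548}{197679 - 110680} + \frac{1188 \left(-46\right)}{T{\left(-120,567 \right)}}}{w{\left(-277 \right)}} = \frac{- \frac{94548}{197679 - 110680} + \frac{1188 \left(-46\right)}{3 + \frac{1}{3} \left(-120\right)}}{484} = \left(- \frac{94548}{197679 - 110680} - \frac{54648}{3 - 40}\right) \frac{1}{484} = \left(- \frac{94548}{86999} - \frac{54648}{-37}\right) \frac{1}{484} = \left(\left(-94548\right) \frac{1}{86999} - - \frac{54648}{37}\right) \frac{1}{484} = \left(- \frac{94548}{86999} + \frac{54648}{37}\right) \frac{1}{484} = \frac{4750823076}{3218963} \cdot \frac{1}{484} = \frac{1187705769}{389494523}$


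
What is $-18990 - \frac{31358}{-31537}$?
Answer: $- \frac{598856272}{31537} \approx -18989.0$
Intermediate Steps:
$-18990 - \frac{31358}{-31537} = -18990 - - \frac{31358}{31537} = -18990 + \frac{31358}{31537} = - \frac{598856272}{31537}$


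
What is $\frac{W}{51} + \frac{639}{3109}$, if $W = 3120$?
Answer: $\frac{3244223}{52853} \approx 61.382$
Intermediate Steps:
$\frac{W}{51} + \frac{639}{3109} = \frac{3120}{51} + \frac{639}{3109} = 3120 \cdot \frac{1}{51} + 639 \cdot \frac{1}{3109} = \frac{1040}{17} + \frac{639}{3109} = \frac{3244223}{52853}$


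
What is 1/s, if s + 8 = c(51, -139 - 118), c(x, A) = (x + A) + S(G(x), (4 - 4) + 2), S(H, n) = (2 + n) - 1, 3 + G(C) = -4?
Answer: -1/211 ≈ -0.0047393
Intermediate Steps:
G(C) = -7 (G(C) = -3 - 4 = -7)
S(H, n) = 1 + n
c(x, A) = 3 + A + x (c(x, A) = (x + A) + (1 + ((4 - 4) + 2)) = (A + x) + (1 + (0 + 2)) = (A + x) + (1 + 2) = (A + x) + 3 = 3 + A + x)
s = -211 (s = -8 + (3 + (-139 - 118) + 51) = -8 + (3 - 257 + 51) = -8 - 203 = -211)
1/s = 1/(-211) = -1/211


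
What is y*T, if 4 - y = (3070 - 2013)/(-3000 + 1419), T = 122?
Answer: 900482/1581 ≈ 569.56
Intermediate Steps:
y = 7381/1581 (y = 4 - (3070 - 2013)/(-3000 + 1419) = 4 - 1057/(-1581) = 4 - 1057*(-1)/1581 = 4 - 1*(-1057/1581) = 4 + 1057/1581 = 7381/1581 ≈ 4.6686)
y*T = (7381/1581)*122 = 900482/1581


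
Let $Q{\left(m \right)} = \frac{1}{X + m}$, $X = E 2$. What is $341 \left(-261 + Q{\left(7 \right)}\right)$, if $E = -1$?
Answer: $- \frac{444664}{5} \approx -88933.0$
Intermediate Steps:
$X = -2$ ($X = \left(-1\right) 2 = -2$)
$Q{\left(m \right)} = \frac{1}{-2 + m}$
$341 \left(-261 + Q{\left(7 \right)}\right) = 341 \left(-261 + \frac{1}{-2 + 7}\right) = 341 \left(-261 + \frac{1}{5}\right) = 341 \left(- \frac{1304}{5}\right) = - \frac{444664}{5}$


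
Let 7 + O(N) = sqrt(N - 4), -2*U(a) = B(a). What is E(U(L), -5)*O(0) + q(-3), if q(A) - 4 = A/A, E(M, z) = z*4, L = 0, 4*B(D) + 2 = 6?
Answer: 145 - 40*I ≈ 145.0 - 40.0*I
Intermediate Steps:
B(D) = 1 (B(D) = -1/2 + (1/4)*6 = -1/2 + 3/2 = 1)
U(a) = -1/2 (U(a) = -1/2*1 = -1/2)
E(M, z) = 4*z
O(N) = -7 + sqrt(-4 + N) (O(N) = -7 + sqrt(N - 4) = -7 + sqrt(-4 + N))
q(A) = 5 (q(A) = 4 + A/A = 4 + 1 = 5)
E(U(L), -5)*O(0) + q(-3) = (4*(-5))*(-7 + sqrt(-4 + 0)) + 5 = -20*(-7 + sqrt(-4)) + 5 = -20*(-7 + 2*I) + 5 = (140 - 40*I) + 5 = 145 - 40*I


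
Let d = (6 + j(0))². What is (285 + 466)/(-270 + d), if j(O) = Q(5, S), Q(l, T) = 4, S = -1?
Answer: -751/170 ≈ -4.4176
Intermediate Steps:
j(O) = 4
d = 100 (d = (6 + 4)² = 10² = 100)
(285 + 466)/(-270 + d) = (285 + 466)/(-270 + 100) = 751/(-170) = 751*(-1/170) = -751/170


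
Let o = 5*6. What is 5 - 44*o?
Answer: -1315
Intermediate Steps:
o = 30
5 - 44*o = 5 - 44*30 = 5 - 1320 = -1315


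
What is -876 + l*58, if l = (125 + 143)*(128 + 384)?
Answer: 7957652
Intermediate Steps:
l = 137216 (l = 268*512 = 137216)
-876 + l*58 = -876 + 137216*58 = -876 + 7958528 = 7957652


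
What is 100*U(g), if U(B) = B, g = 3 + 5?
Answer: 800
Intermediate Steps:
g = 8
100*U(g) = 100*8 = 800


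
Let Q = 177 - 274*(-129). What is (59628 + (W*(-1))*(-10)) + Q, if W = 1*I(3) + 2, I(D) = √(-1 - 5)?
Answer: 95171 + 10*I*√6 ≈ 95171.0 + 24.495*I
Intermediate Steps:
I(D) = I*√6 (I(D) = √(-6) = I*√6)
W = 2 + I*√6 (W = 1*(I*√6) + 2 = I*√6 + 2 = 2 + I*√6 ≈ 2.0 + 2.4495*I)
Q = 35523 (Q = 177 + 35346 = 35523)
(59628 + (W*(-1))*(-10)) + Q = (59628 + ((2 + I*√6)*(-1))*(-10)) + 35523 = (59628 + (-2 - I*√6)*(-10)) + 35523 = (59628 + (20 + 10*I*√6)) + 35523 = (59648 + 10*I*√6) + 35523 = 95171 + 10*I*√6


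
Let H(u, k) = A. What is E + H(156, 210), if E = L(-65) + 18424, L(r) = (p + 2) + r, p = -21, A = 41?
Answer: 18381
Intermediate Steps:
H(u, k) = 41
L(r) = -19 + r (L(r) = (-21 + 2) + r = -19 + r)
E = 18340 (E = (-19 - 65) + 18424 = -84 + 18424 = 18340)
E + H(156, 210) = 18340 + 41 = 18381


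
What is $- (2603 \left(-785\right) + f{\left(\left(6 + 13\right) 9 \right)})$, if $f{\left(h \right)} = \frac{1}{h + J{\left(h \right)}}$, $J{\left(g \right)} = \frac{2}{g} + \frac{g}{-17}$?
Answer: $\frac{956065368043}{467890} \approx 2.0434 \cdot 10^{6}$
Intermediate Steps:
$J{\left(g \right)} = \frac{2}{g} - \frac{g}{17}$ ($J{\left(g \right)} = \frac{2}{g} + g \left(- \frac{1}{17}\right) = \frac{2}{g} - \frac{g}{17}$)
$f{\left(h \right)} = \frac{1}{\frac{2}{h} + \frac{16 h}{17}}$ ($f{\left(h \right)} = \frac{1}{h - \left(- \frac{2}{h} + \frac{h}{17}\right)} = \frac{1}{\frac{2}{h} + \frac{16 h}{17}}$)
$- (2603 \left(-785\right) + f{\left(\left(6 + 13\right) 9 \right)}) = - (2603 \left(-785\right) + \frac{17 \left(6 + 13\right) 9}{2 \left(17 + 8 \left(\left(6 + 13\right) 9\right)^{2}\right)}) = - (-2043355 + \frac{17 \cdot 19 \cdot 9}{2 \left(17 + 8 \left(19 \cdot 9\right)^{2}\right)}) = - (-2043355 + \frac{17}{2} \cdot 171 \frac{1}{17 + 8 \cdot 171^{2}}) = - (-2043355 + \frac{17}{2} \cdot 171 \frac{1}{17 + 8 \cdot 29241}) = - (-2043355 + \frac{17}{2} \cdot 171 \frac{1}{17 + 233928}) = - (-2043355 + \frac{17}{2} \cdot 171 \cdot \frac{1}{233945}) = - (-2043355 + \frac{2907}{467890}) = \left(-1\right) \left(- \frac{956065368043}{467890}\right) = \frac{956065368043}{467890}$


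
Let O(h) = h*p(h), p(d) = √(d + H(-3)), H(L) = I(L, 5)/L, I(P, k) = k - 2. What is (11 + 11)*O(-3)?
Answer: -132*I ≈ -132.0*I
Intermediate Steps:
I(P, k) = -2 + k
H(L) = 3/L (H(L) = (-2 + 5)/L = 3/L)
p(d) = √(-1 + d) (p(d) = √(d + 3/(-3)) = √(d + 3*(-⅓)) = √(d - 1) = √(-1 + d))
O(h) = h*√(-1 + h)
(11 + 11)*O(-3) = (11 + 11)*(-3*√(-1 - 3)) = 22*(-6*I) = -132*I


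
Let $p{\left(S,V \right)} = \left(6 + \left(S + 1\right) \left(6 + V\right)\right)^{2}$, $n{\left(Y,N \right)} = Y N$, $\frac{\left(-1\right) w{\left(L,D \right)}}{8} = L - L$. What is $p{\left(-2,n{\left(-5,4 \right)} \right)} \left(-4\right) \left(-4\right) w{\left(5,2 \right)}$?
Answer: $0$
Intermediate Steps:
$w{\left(L,D \right)} = 0$ ($w{\left(L,D \right)} = - 8 \left(L - L\right) = \left(-8\right) 0 = 0$)
$n{\left(Y,N \right)} = N Y$
$p{\left(S,V \right)} = \left(6 + \left(1 + S\right) \left(6 + V\right)\right)^{2}$
$p{\left(-2,n{\left(-5,4 \right)} \right)} \left(-4\right) \left(-4\right) w{\left(5,2 \right)} = \left(12 + 4 \left(-5\right) + 6 \left(-2\right) - 2 \cdot 4 \left(-5\right)\right)^{2} \left(-4\right) \left(-4\right) 0 = \left(12 - 20 - 12 - -40\right)^{2} \cdot 16 \cdot 0 = \left(12 - 20 - 12 + 40\right)^{2} \cdot 0 = 20^{2} \cdot 0 = 400 \cdot 0 = 0$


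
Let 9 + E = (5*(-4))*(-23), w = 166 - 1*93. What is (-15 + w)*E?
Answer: 26158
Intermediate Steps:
w = 73 (w = 166 - 93 = 73)
E = 451 (E = -9 + (5*(-4))*(-23) = -9 - 20*(-23) = -9 + 460 = 451)
(-15 + w)*E = (-15 + 73)*451 = 58*451 = 26158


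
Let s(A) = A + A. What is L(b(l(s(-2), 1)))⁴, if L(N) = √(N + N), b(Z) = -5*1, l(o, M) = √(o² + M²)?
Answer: 100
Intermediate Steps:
s(A) = 2*A
l(o, M) = √(M² + o²)
b(Z) = -5
L(N) = √2*√N (L(N) = √(2*N) = √2*√N)
L(b(l(s(-2), 1)))⁴ = (√2*√(-5))⁴ = (√2*(I*√5))⁴ = (I*√10)⁴ = 100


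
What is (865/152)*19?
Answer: 865/8 ≈ 108.13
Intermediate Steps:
(865/152)*19 = 865/8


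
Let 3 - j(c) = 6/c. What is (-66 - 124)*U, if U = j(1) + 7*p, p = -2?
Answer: 3230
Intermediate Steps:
j(c) = 3 - 6/c
U = -17 (U = (3 - 6/1) + 7*(-2) = (3 - 6*1) - 14 = (3 - 6) - 14 = -3 - 14 = -17)
(-66 - 124)*U = (-66 - 124)*(-17) = -190*(-17) = 3230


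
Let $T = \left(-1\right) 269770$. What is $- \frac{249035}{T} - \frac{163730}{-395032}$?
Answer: $\frac{7127311811}{5328389132} \approx 1.3376$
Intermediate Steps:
$T = -269770$
$- \frac{249035}{T} - \frac{163730}{-395032} = - \frac{249035}{-269770} - \frac{163730}{-395032} = \left(-249035\right) \left(- \frac{1}{269770}\right) - - \frac{81865}{197516} = \frac{49807}{53954} + \frac{81865}{197516} = \frac{7127311811}{5328389132}$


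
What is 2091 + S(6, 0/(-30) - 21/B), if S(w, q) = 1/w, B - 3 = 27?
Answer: 12547/6 ≈ 2091.2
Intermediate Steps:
B = 30 (B = 3 + 27 = 30)
2091 + S(6, 0/(-30) - 21/B) = 2091 + 1/6 = 2091 + ⅙ = 12547/6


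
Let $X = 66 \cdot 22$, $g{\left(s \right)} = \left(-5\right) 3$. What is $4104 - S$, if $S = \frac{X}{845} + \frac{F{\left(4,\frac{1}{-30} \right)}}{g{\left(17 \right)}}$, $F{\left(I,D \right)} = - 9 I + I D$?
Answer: $\frac{155897662}{38025} \approx 4099.9$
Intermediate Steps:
$F{\left(I,D \right)} = - 9 I + D I$
$g{\left(s \right)} = -15$
$X = 1452$
$S = \frac{156938}{38025}$ ($S = \frac{1452}{845} + \frac{4 \left(-9 + \frac{1}{-30}\right)}{-15} = 1452 \cdot \frac{1}{845} + 4 \left(-9 - \frac{1}{30}\right) \left(- \frac{1}{15}\right) = \frac{1452}{845} + 4 \left(- \frac{271}{30}\right) \left(- \frac{1}{15}\right) = \frac{1452}{845} - - \frac{542}{225} = \frac{1452}{845} + \frac{542}{225} = \frac{156938}{38025} \approx 4.1272$)
$4104 - S = 4104 - \frac{156938}{38025} = \frac{155897662}{38025}$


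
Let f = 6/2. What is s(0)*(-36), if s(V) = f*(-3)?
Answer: 324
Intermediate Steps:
f = 3 (f = 6*(½) = 3)
s(V) = -9 (s(V) = 3*(-3) = -9)
s(0)*(-36) = -9*(-36) = 324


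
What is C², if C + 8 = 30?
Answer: 484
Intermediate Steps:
C = 22 (C = -8 + 30 = 22)
C² = 22² = 484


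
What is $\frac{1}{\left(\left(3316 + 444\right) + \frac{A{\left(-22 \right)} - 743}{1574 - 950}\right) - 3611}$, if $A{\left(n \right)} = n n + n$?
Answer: $\frac{624}{92695} \approx 0.0067318$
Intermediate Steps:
$A{\left(n \right)} = n + n^{2}$ ($A{\left(n \right)} = n^{2} + n = n + n^{2}$)
$\frac{1}{\left(\left(3316 + 444\right) + \frac{A{\left(-22 \right)} - 743}{1574 - 950}\right) - 3611} = \frac{1}{\left(\left(3316 + 444\right) + \frac{- 22 \left(1 - 22\right) - 743}{1574 - 950}\right) - 3611} = \frac{1}{\left(3760 + \frac{\left(-22\right) \left(-21\right) - 743}{624}\right) - 3611} = \frac{1}{\left(3760 + \left(462 - 743\right) \frac{1}{624}\right) - 3611} = \frac{1}{\left(3760 - \frac{281}{624}\right) - 3611} = \frac{1}{\frac{2345959}{624} - 3611} = \frac{1}{\frac{92695}{624}} = \frac{624}{92695}$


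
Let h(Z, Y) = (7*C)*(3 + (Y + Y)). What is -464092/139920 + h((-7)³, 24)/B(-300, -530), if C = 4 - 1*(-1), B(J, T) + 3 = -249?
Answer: -60633/5830 ≈ -10.400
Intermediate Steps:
B(J, T) = -252 (B(J, T) = -3 - 249 = -252)
C = 5 (C = 4 + 1 = 5)
h(Z, Y) = 105 + 70*Y (h(Z, Y) = (7*5)*(3 + (Y + Y)) = 35*(3 + 2*Y) = 105 + 70*Y)
-464092/139920 + h((-7)³, 24)/B(-300, -530) = -464092/139920 + (105 + 70*24)/(-252) = -464092*1/139920 + (105 + 1680)*(-1/252) = -116023/34980 + 1785*(-1/252) = -116023/34980 - 85/12 = -60633/5830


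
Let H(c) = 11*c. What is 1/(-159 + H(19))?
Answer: 1/50 ≈ 0.020000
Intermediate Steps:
1/(-159 + H(19)) = 1/(-159 + 11*19) = 1/(-159 + 209) = 1/50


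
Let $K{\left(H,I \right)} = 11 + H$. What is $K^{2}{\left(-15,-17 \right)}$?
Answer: $16$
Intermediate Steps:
$K^{2}{\left(-15,-17 \right)} = \left(11 - 15\right)^{2} = \left(-4\right)^{2} = 16$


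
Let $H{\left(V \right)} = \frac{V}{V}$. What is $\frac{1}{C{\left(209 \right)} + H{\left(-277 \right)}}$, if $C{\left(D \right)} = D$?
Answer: $\frac{1}{210} \approx 0.0047619$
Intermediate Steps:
$H{\left(V \right)} = 1$
$\frac{1}{C{\left(209 \right)} + H{\left(-277 \right)}} = \frac{1}{209 + 1} = \frac{1}{210}$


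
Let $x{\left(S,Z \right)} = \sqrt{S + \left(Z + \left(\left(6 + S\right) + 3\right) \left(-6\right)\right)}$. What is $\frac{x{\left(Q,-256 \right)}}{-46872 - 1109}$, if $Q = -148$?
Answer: $- \frac{\sqrt{430}}{47981} \approx -0.00043218$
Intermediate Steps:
$x{\left(S,Z \right)} = \sqrt{-54 + Z - 5 S}$ ($x{\left(S,Z \right)} = \sqrt{S + \left(Z + \left(9 + S\right) \left(-6\right)\right)} = \sqrt{S - \left(54 - Z + 6 S\right)} = \sqrt{-54 + Z - 5 S}$)
$\frac{x{\left(Q,-256 \right)}}{-46872 - 1109} = \frac{\sqrt{-54 - 256 - -740}}{-46872 - 1109} = \frac{\sqrt{-54 - 256 + 740}}{-47981} = \sqrt{430} \left(- \frac{1}{47981}\right) = - \frac{\sqrt{430}}{47981}$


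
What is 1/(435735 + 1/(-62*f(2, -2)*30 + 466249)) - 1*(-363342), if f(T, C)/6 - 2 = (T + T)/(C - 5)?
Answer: 499049884602106447/1373499030112 ≈ 3.6334e+5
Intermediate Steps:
f(T, C) = 12 + 12*T/(-5 + C) (f(T, C) = 12 + 6*((T + T)/(C - 5)) = 12 + 6*((2*T)/(-5 + C)) = 12 + 6*(2*T/(-5 + C)) = 12 + 12*T/(-5 + C))
1/(435735 + 1/(-62*f(2, -2)*30 + 466249)) - 1*(-363342) = 1/(435735 + 1/(-744*(-5 - 2 + 2)/(-5 - 2)*30 + 466249)) - 1*(-363342) = 1/(435735 + 1/(-744*(-5)/(-7)*30 + 466249)) + 363342 = 1/(435735 + 1/(-744*(-1)*(-5)/7*30 + 466249)) + 363342 = 1/(435735 + 1/(-62*60/7*30 + 466249)) + 363342 = 1/(435735 + 1/(-3720/7*30 + 466249)) + 363342 = 1/(435735 + 1/(-111600/7 + 466249)) + 363342 = 1/(435735 + 1/(3152143/7)) + 363342 = 1/(435735 + 7/3152143) + 363342 = 1/(1373499030112/3152143) + 363342 = 3152143/1373499030112 + 363342 = 499049884602106447/1373499030112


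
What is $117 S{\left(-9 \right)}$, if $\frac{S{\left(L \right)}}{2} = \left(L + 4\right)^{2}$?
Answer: $5850$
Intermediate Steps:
$S{\left(L \right)} = 2 \left(4 + L\right)^{2}$ ($S{\left(L \right)} = 2 \left(L + 4\right)^{2} = 2 \left(4 + L\right)^{2}$)
$117 S{\left(-9 \right)} = 117 \cdot 2 \left(4 - 9\right)^{2} = 117 \cdot 2 \left(-5\right)^{2} = 117 \cdot 2 \cdot 25 = 117 \cdot 50 = 5850$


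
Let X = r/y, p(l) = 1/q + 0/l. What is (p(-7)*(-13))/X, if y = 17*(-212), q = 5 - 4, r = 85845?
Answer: 46852/85845 ≈ 0.54577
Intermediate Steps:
q = 1
y = -3604
p(l) = 1 (p(l) = 1/1 + 0/l = 1*1 + 0 = 1 + 0 = 1)
X = -85845/3604 (X = 85845/(-3604) = 85845*(-1/3604) = -85845/3604 ≈ -23.819)
(p(-7)*(-13))/X = (1*(-13))/(-85845/3604) = -13*(-3604/85845) = 46852/85845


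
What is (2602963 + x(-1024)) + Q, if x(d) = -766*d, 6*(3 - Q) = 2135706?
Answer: 3031399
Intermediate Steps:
Q = -355948 (Q = 3 - ⅙*2135706 = 3 - 355951 = -355948)
(2602963 + x(-1024)) + Q = (2602963 - 766*(-1024)) - 355948 = (2602963 + 784384) - 355948 = 3387347 - 355948 = 3031399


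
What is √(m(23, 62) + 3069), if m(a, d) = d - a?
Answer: 2*√777 ≈ 55.749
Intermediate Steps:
√(m(23, 62) + 3069) = √((62 - 1*23) + 3069) = √((62 - 23) + 3069) = √(39 + 3069) = √3108 = 2*√777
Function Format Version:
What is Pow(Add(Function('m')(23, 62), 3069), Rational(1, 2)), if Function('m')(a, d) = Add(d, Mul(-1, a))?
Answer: Mul(2, Pow(777, Rational(1, 2))) ≈ 55.749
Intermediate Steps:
Pow(Add(Function('m')(23, 62), 3069), Rational(1, 2)) = Pow(Add(Add(62, Mul(-1, 23)), 3069), Rational(1, 2)) = Pow(Add(Add(62, -23), 3069), Rational(1, 2)) = Pow(Add(39, 3069), Rational(1, 2)) = Pow(3108, Rational(1, 2)) = Mul(2, Pow(777, Rational(1, 2)))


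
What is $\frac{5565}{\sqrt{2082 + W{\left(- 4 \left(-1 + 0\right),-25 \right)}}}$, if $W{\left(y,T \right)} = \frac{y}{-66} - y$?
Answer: $\frac{795 \sqrt{565719}}{4898} \approx 122.08$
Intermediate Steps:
$W{\left(y,T \right)} = - \frac{67 y}{66}$ ($W{\left(y,T \right)} = y \left(- \frac{1}{66}\right) - y = - \frac{y}{66} - y = - \frac{67 y}{66}$)
$\frac{5565}{\sqrt{2082 + W{\left(- 4 \left(-1 + 0\right),-25 \right)}}} = \frac{5565}{\sqrt{2082 - \frac{67 \left(- 4 \left(-1 + 0\right)\right)}{66}}} = \frac{5565}{\sqrt{2082 - \frac{67 \left(\left(-4\right) \left(-1\right)\right)}{66}}} = \frac{5565}{\sqrt{2082 - \frac{134}{33}}} = \frac{5565}{\sqrt{\frac{68572}{33}}} = \frac{5565}{\frac{2}{33} \sqrt{565719}} = 5565 \frac{\sqrt{565719}}{34286} = \frac{795 \sqrt{565719}}{4898}$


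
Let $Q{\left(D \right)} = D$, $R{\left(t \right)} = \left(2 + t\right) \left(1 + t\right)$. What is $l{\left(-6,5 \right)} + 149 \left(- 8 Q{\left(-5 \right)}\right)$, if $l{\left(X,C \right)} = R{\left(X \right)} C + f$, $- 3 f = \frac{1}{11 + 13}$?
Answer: $\frac{436319}{72} \approx 6060.0$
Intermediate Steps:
$R{\left(t \right)} = \left(1 + t\right) \left(2 + t\right)$
$f = - \frac{1}{72}$ ($f = - \frac{1}{3 \left(11 + 13\right)} = - \frac{1}{3 \cdot 24} = \left(- \frac{1}{3}\right) \frac{1}{24} = - \frac{1}{72} \approx -0.013889$)
$l{\left(X,C \right)} = - \frac{1}{72} + C \left(2 + X^{2} + 3 X\right)$ ($l{\left(X,C \right)} = \left(2 + X^{2} + 3 X\right) C - \frac{1}{72} = C \left(2 + X^{2} + 3 X\right) - \frac{1}{72} = - \frac{1}{72} + C \left(2 + X^{2} + 3 X\right)$)
$l{\left(-6,5 \right)} + 149 \left(- 8 Q{\left(-5 \right)}\right) = \left(- \frac{1}{72} + 5 \left(2 + \left(-6\right)^{2} + 3 \left(-6\right)\right)\right) + 149 \left(\left(-8\right) \left(-5\right)\right) = \left(- \frac{1}{72} + 5 \left(2 + 36 - 18\right)\right) + 149 \cdot 40 = \left(- \frac{1}{72} + 5 \cdot 20\right) + 5960 = \left(- \frac{1}{72} + 100\right) + 5960 = \frac{7199}{72} + 5960 = \frac{436319}{72}$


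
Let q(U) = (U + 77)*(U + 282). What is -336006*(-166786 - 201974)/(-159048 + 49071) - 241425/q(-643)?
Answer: -1205578884290085/1070055262 ≈ -1.1267e+6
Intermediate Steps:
q(U) = (77 + U)*(282 + U)
-336006*(-166786 - 201974)/(-159048 + 49071) - 241425/q(-643) = -336006*(-166786 - 201974)/(-159048 + 49071) - 241425/(21714 + (-643)² + 359*(-643)) = -336006/((-109977/(-368760))) - 241425/(21714 + 413449 - 230837) = -336006/((-109977*(-1/368760))) - 241425/204326 = -336006/5237/17560 - 241425*1/204326 = -336006*17560/5237 - 241425/204326 = -5900265360/5237 - 241425/204326 = -1205578884290085/1070055262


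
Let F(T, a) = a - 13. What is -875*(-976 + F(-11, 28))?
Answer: 840875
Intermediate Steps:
F(T, a) = -13 + a
-875*(-976 + F(-11, 28)) = -875*(-976 + (-13 + 28)) = -875*(-976 + 15) = -875*(-961) = 840875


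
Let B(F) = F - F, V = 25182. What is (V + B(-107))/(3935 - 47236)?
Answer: -25182/43301 ≈ -0.58156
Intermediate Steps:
B(F) = 0
(V + B(-107))/(3935 - 47236) = (25182 + 0)/(3935 - 47236) = 25182/(-43301) = 25182*(-1/43301) = -25182/43301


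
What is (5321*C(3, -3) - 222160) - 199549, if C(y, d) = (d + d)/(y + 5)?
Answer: -1702799/4 ≈ -4.2570e+5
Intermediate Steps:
C(y, d) = 2*d/(5 + y) (C(y, d) = (2*d)/(5 + y) = 2*d/(5 + y))
(5321*C(3, -3) - 222160) - 199549 = (5321*(2*(-3)/(5 + 3)) - 222160) - 199549 = (5321*(2*(-3)/8) - 222160) - 199549 = (5321*(2*(-3)*(1/8)) - 222160) - 199549 = (5321*(-3/4) - 222160) - 199549 = (-15963/4 - 222160) - 199549 = -904603/4 - 199549 = -1702799/4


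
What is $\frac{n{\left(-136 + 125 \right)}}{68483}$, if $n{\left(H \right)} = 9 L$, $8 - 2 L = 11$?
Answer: $- \frac{27}{136966} \approx -0.00019713$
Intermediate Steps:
$L = - \frac{3}{2}$ ($L = 4 - \frac{11}{2} = - \frac{3}{2} \approx -1.5$)
$n{\left(H \right)} = - \frac{27}{2}$ ($n{\left(H \right)} = 9 \left(- \frac{3}{2}\right) = - \frac{27}{2}$)
$\frac{n{\left(-136 + 125 \right)}}{68483} = - \frac{27}{2 \cdot 68483} = \left(- \frac{27}{2}\right) \frac{1}{68483} = - \frac{27}{136966}$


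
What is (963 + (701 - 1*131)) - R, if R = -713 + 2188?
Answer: 58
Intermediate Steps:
R = 1475
(963 + (701 - 1*131)) - R = (963 + (701 - 1*131)) - 1*1475 = (963 + (701 - 131)) - 1475 = (963 + 570) - 1475 = 1533 - 1475 = 58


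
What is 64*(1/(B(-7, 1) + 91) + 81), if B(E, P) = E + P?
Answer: 440704/85 ≈ 5184.8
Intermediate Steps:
64*(1/(B(-7, 1) + 91) + 81) = 64*(1/((-7 + 1) + 91) + 81) = 64*(1/(-6 + 91) + 81) = 64*(1/85 + 81) = 64*(6886/85) = 440704/85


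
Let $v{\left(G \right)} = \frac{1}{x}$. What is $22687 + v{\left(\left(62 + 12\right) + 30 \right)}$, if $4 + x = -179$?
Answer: $\frac{4151720}{183} \approx 22687.0$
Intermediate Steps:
$x = -183$ ($x = -4 - 179 = -183$)
$v{\left(G \right)} = - \frac{1}{183}$ ($v{\left(G \right)} = \frac{1}{-183} = - \frac{1}{183}$)
$22687 + v{\left(\left(62 + 12\right) + 30 \right)} = 22687 - \frac{1}{183} = \frac{4151720}{183}$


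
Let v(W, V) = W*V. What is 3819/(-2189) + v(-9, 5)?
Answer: -102324/2189 ≈ -46.745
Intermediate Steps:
v(W, V) = V*W
3819/(-2189) + v(-9, 5) = 3819/(-2189) + 5*(-9) = 3819*(-1/2189) - 45 = -3819/2189 - 45 = -102324/2189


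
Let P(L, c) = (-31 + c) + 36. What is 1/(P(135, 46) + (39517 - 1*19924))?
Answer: 1/19644 ≈ 5.0906e-5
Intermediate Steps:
P(L, c) = 5 + c
1/(P(135, 46) + (39517 - 1*19924)) = 1/((5 + 46) + (39517 - 1*19924)) = 1/(51 + (39517 - 19924)) = 1/(51 + 19593) = 1/19644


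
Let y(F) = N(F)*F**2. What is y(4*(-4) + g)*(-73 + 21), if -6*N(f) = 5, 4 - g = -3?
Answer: 3510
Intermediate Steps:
g = 7 (g = 4 - 1*(-3) = 4 + 3 = 7)
N(f) = -5/6 (N(f) = -1/6*5 = -5/6)
y(F) = -5*F**2/6
y(4*(-4) + g)*(-73 + 21) = (-5*(4*(-4) + 7)**2/6)*(-73 + 21) = -5*(-16 + 7)**2/6*(-52) = -5/6*(-9)**2*(-52) = -5/6*81*(-52) = -135/2*(-52) = 3510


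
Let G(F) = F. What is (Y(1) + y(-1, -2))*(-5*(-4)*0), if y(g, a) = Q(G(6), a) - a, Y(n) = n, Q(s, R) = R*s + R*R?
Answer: 0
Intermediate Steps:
Q(s, R) = R² + R*s (Q(s, R) = R*s + R² = R² + R*s)
y(g, a) = -a + a*(6 + a) (y(g, a) = a*(a + 6) - a = a*(6 + a) - a = -a + a*(6 + a))
(Y(1) + y(-1, -2))*(-5*(-4)*0) = (1 - 2*(5 - 2))*(-5*(-4)*0) = (1 - 2*3)*(20*0) = (1 - 6)*0 = -5*0 = 0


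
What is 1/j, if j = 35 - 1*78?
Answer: -1/43 ≈ -0.023256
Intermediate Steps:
j = -43 (j = 35 - 78 = -43)
1/j = 1/(-43) = -1/43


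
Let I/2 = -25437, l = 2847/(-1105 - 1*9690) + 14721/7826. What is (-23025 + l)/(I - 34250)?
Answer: 277864831311/1027345382440 ≈ 0.27047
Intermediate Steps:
l = 19518939/12068810 (l = 2847/(-1105 - 9690) + 14721*(1/7826) = 2847/(-10795) + 2103/1118 = 2847*(-1/10795) + 2103/1118 = -2847/10795 + 2103/1118 = 19518939/12068810 ≈ 1.6173)
I = -50874 (I = 2*(-25437) = -50874)
(-23025 + l)/(I - 34250) = (-23025 + 19518939/12068810)/(-50874 - 34250) = -277864831311/12068810/(-85124) = -277864831311/12068810*(-1/85124) = 277864831311/1027345382440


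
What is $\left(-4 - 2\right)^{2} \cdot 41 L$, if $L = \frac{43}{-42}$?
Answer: $- \frac{10578}{7} \approx -1511.1$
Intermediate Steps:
$L = - \frac{43}{42}$ ($L = 43 \left(- \frac{1}{42}\right) = - \frac{43}{42} \approx -1.0238$)
$\left(-4 - 2\right)^{2} \cdot 41 L = \left(-4 - 2\right)^{2} \cdot 41 \left(- \frac{43}{42}\right) = \left(-6\right)^{2} \cdot 41 \left(- \frac{43}{42}\right) = 36 \cdot 41 \left(- \frac{43}{42}\right) = 1476 \left(- \frac{43}{42}\right) = - \frac{10578}{7}$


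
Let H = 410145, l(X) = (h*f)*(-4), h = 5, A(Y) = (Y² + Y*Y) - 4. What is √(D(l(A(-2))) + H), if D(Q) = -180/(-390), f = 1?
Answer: √69314583/13 ≈ 640.43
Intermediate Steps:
A(Y) = -4 + 2*Y² (A(Y) = (Y² + Y²) - 4 = 2*Y² - 4 = -4 + 2*Y²)
l(X) = -20 (l(X) = (5*1)*(-4) = 5*(-4) = -20)
D(Q) = 6/13 (D(Q) = -180*(-1/390) = 6/13)
√(D(l(A(-2))) + H) = √(6/13 + 410145) = √(5331891/13) = √69314583/13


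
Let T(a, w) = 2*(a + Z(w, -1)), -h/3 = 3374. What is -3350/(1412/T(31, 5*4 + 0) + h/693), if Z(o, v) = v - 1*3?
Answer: -497475/1714 ≈ -290.24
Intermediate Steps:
Z(o, v) = -3 + v (Z(o, v) = v - 3 = -3 + v)
h = -10122 (h = -3*3374 = -10122)
T(a, w) = -8 + 2*a (T(a, w) = 2*(a + (-3 - 1)) = 2*(a - 4) = 2*(-4 + a) = -8 + 2*a)
-3350/(1412/T(31, 5*4 + 0) + h/693) = -3350/(1412/(-8 + 2*31) - 10122/693) = -3350/(1412/(-8 + 62) - 10122*1/693) = -3350/(1412/54 - 482/33) = -3350/(1412*(1/54) - 482/33) = -3350/(706/27 - 482/33) = -3350/3428/297 = -3350*297/3428 = -497475/1714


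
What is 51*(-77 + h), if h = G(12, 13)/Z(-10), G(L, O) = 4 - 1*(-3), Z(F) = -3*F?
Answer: -39151/10 ≈ -3915.1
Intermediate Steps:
G(L, O) = 7 (G(L, O) = 4 + 3 = 7)
h = 7/30 (h = 7/((-3*(-10))) = 7/30 ≈ 0.23333)
51*(-77 + h) = 51*(-77 + 7/30) = 51*(-2303/30) = -39151/10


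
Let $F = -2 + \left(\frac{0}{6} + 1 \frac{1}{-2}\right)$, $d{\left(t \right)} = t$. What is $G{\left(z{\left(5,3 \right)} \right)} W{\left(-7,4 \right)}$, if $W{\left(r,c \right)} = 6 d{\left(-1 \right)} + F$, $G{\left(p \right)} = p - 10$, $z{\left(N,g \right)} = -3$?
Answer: $\frac{221}{2} \approx 110.5$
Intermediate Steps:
$G{\left(p \right)} = -10 + p$ ($G{\left(p \right)} = p - 10 = -10 + p$)
$F = - \frac{5}{2}$ ($F = -2 + \left(0 \cdot \frac{1}{6} + 1 \left(- \frac{1}{2}\right)\right) = -2 + \left(0 - \frac{1}{2}\right) = -2 - \frac{1}{2} = - \frac{5}{2} \approx -2.5$)
$W{\left(r,c \right)} = - \frac{17}{2}$ ($W{\left(r,c \right)} = 6 \left(-1\right) - \frac{5}{2} = -6 - \frac{5}{2} = - \frac{17}{2}$)
$G{\left(z{\left(5,3 \right)} \right)} W{\left(-7,4 \right)} = \left(-10 - 3\right) \left(- \frac{17}{2}\right) = \left(-13\right) \left(- \frac{17}{2}\right) = \frac{221}{2}$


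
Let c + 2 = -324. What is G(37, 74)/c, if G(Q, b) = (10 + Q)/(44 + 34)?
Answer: -47/25428 ≈ -0.0018484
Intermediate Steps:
c = -326 (c = -2 - 324 = -326)
G(Q, b) = 5/39 + Q/78 (G(Q, b) = (10 + Q)/78 = (10 + Q)*(1/78) = 5/39 + Q/78)
G(37, 74)/c = (5/39 + (1/78)*37)/(-326) = (5/39 + 37/78)*(-1/326) = (47/78)*(-1/326) = -47/25428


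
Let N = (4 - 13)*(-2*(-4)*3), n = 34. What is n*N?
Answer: -7344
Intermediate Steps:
N = -216 (N = -72*3 = -9*24 = -216)
n*N = 34*(-216) = -7344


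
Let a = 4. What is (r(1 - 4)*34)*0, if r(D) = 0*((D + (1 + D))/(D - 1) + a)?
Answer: 0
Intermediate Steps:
r(D) = 0 (r(D) = 0*((D + (1 + D))/(D - 1) + 4) = 0*((1 + 2*D)/(-1 + D) + 4) = 0*(4 + (1 + 2*D)/(-1 + D)) = 0)
(r(1 - 4)*34)*0 = (0*34)*0 = 0*0 = 0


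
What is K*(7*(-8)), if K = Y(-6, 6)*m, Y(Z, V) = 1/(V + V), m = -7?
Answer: 98/3 ≈ 32.667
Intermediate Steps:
Y(Z, V) = 1/(2*V)
K = -7/12 (K = ((½)/6)*(-7) = ((½)*(⅙))*(-7) = (1/12)*(-7) = -7/12 ≈ -0.58333)
K*(7*(-8)) = -49*(-8)/12 = -7/12*(-56) = 98/3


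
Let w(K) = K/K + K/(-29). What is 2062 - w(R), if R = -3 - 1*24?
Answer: 59742/29 ≈ 2060.1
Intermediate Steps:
R = -27 (R = -3 - 24 = -27)
w(K) = 1 - K/29 (w(K) = 1 + K*(-1/29) = 1 - K/29)
2062 - w(R) = 2062 - (1 - 1/29*(-27)) = 2062 - (1 + 27/29) = 2062 - 1*56/29 = 2062 - 56/29 = 59742/29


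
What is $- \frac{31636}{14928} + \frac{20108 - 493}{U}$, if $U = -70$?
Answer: $- \frac{7375681}{26124} \approx -282.33$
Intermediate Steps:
$- \frac{31636}{14928} + \frac{20108 - 493}{U} = - \frac{31636}{14928} + \frac{20108 - 493}{-70} = \left(-31636\right) \frac{1}{14928} + \left(20108 - 493\right) \left(- \frac{1}{70}\right) = - \frac{7909}{3732} + 19615 \left(- \frac{1}{70}\right) = - \frac{7909}{3732} - \frac{3923}{14} = - \frac{7375681}{26124}$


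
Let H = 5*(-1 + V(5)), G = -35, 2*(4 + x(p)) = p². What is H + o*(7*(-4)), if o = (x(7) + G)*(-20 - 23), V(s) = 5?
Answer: -17438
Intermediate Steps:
x(p) = -4 + p²/2
o = 1247/2 (o = ((-4 + (½)*7²) - 35)*(-20 - 23) = ((-4 + (½)*49) - 35)*(-43) = ((-4 + 49/2) - 35)*(-43) = (41/2 - 35)*(-43) = -29/2*(-43) = 1247/2 ≈ 623.50)
H = 20 (H = 5*(-1 + 5) = 5*4 = 20)
H + o*(7*(-4)) = 20 + 1247*(7*(-4))/2 = 20 + (1247/2)*(-28) = 20 - 17458 = -17438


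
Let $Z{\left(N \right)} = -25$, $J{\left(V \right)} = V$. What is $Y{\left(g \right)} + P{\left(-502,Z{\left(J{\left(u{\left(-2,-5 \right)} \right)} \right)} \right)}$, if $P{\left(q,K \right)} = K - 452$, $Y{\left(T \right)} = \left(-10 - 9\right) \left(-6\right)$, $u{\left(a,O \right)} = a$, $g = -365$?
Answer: $-363$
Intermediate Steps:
$Y{\left(T \right)} = 114$ ($Y{\left(T \right)} = \left(-19\right) \left(-6\right) = 114$)
$P{\left(q,K \right)} = -452 + K$
$Y{\left(g \right)} + P{\left(-502,Z{\left(J{\left(u{\left(-2,-5 \right)} \right)} \right)} \right)} = 114 - 477 = -363$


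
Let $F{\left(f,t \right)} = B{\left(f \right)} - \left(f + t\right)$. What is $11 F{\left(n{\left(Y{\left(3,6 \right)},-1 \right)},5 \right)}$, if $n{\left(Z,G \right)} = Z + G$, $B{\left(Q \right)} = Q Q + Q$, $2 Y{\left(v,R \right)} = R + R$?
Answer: $220$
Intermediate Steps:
$Y{\left(v,R \right)} = R$ ($Y{\left(v,R \right)} = \frac{R + R}{2} = \frac{2 R}{2} = R$)
$B{\left(Q \right)} = Q + Q^{2}$ ($B{\left(Q \right)} = Q^{2} + Q = Q + Q^{2}$)
$n{\left(Z,G \right)} = G + Z$
$F{\left(f,t \right)} = - f - t + f \left(1 + f\right)$ ($F{\left(f,t \right)} = f \left(1 + f\right) - \left(f + t\right) = - f - t + f \left(1 + f\right)$)
$11 F{\left(n{\left(Y{\left(3,6 \right)},-1 \right)},5 \right)} = 11 \left(\left(-1 + 6\right)^{2} - 5\right) = 11 \left(5^{2} - 5\right) = 11 \left(25 - 5\right) = 11 \cdot 20 = 220$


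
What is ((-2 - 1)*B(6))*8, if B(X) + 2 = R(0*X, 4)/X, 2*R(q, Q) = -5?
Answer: 58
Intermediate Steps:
R(q, Q) = -5/2 (R(q, Q) = (½)*(-5) = -5/2)
B(X) = -2 - 5/(2*X)
((-2 - 1)*B(6))*8 = ((-2 - 1)*(-2 - 5/2/6))*8 = -3*(-2 - 5/2*⅙)*8 = -3*(-2 - 5/12)*8 = -3*(-29/12)*8 = (29/4)*8 = 58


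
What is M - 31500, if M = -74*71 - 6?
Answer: -36760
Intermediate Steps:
M = -5260 (M = -5254 - 6 = -5260)
M - 31500 = -5260 - 31500 = -36760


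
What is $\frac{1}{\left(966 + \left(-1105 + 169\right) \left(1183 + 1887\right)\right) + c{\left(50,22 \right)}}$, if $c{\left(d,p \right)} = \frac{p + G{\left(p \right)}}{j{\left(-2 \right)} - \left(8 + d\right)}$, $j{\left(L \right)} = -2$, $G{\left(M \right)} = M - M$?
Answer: $- \frac{30}{86176631} \approx -3.4812 \cdot 10^{-7}$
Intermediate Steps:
$G{\left(M \right)} = 0$
$c{\left(d,p \right)} = \frac{p}{-10 - d}$ ($c{\left(d,p \right)} = \frac{p + 0}{-2 - \left(8 + d\right)} = \frac{p}{-10 - d}$)
$\frac{1}{\left(966 + \left(-1105 + 169\right) \left(1183 + 1887\right)\right) + c{\left(50,22 \right)}} = \frac{1}{\left(966 + \left(-1105 + 169\right) \left(1183 + 1887\right)\right) - \frac{22}{10 + 50}} = \frac{1}{\left(966 - 2873520\right) - \frac{22}{60}} = \frac{1}{\left(966 - 2873520\right) - 22 \cdot \frac{1}{60}} = \frac{1}{-2872554 - \frac{11}{30}} = \frac{1}{- \frac{86176631}{30}} = - \frac{30}{86176631}$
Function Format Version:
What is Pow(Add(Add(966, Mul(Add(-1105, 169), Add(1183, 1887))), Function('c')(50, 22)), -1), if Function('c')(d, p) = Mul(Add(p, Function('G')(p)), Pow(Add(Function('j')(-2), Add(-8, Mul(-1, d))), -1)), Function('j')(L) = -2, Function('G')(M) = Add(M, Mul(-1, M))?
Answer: Rational(-30, 86176631) ≈ -3.4812e-7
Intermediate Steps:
Function('G')(M) = 0
Function('c')(d, p) = Mul(p, Pow(Add(-10, Mul(-1, d)), -1)) (Function('c')(d, p) = Mul(Add(p, 0), Pow(Add(-2, Add(-8, Mul(-1, d))), -1)) = Mul(p, Pow(Add(-10, Mul(-1, d)), -1)))
Pow(Add(Add(966, Mul(Add(-1105, 169), Add(1183, 1887))), Function('c')(50, 22)), -1) = Pow(Add(Add(966, Mul(Add(-1105, 169), Add(1183, 1887))), Mul(-1, 22, Pow(Add(10, 50), -1))), -1) = Pow(Add(Add(966, Mul(-936, 3070)), Mul(-1, 22, Pow(60, -1))), -1) = Pow(Add(Add(966, -2873520), Mul(-1, 22, Rational(1, 60))), -1) = Pow(Add(-2872554, Rational(-11, 30)), -1) = Pow(Rational(-86176631, 30), -1) = Rational(-30, 86176631)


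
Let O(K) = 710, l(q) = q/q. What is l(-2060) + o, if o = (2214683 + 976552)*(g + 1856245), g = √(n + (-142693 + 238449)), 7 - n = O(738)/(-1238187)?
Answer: 5923714012576 + 1063745*√146814931018005117/412729 ≈ 5.9247e+12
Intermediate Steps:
l(q) = 1
n = 8668019/1238187 (n = 7 - 710/(-1238187) = 7 - 710*(-1)/1238187 = 7 - 1*(-710/1238187) = 7 + 710/1238187 = 8668019/1238187 ≈ 7.0006)
g = √146814931018005117/1238187 (g = √(8668019/1238187 + (-142693 + 238449)) = √(8668019/1238187 + 95756) = √(118572502391/1238187) = √146814931018005117/1238187 ≈ 309.46)
o = 5923714012575 + 1063745*√146814931018005117/412729 (o = (2214683 + 976552)*(√146814931018005117/1238187 + 1856245) = 3191235*(1856245 + √146814931018005117/1238187) = 5923714012575 + 1063745*√146814931018005117/412729 ≈ 5.9247e+12)
l(-2060) + o = 1 + (5923714012575 + 1063745*√146814931018005117/412729) = 5923714012576 + 1063745*√146814931018005117/412729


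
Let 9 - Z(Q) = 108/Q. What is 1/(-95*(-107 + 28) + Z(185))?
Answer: 185/1389982 ≈ 0.00013310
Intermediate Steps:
Z(Q) = 9 - 108/Q
1/(-95*(-107 + 28) + Z(185)) = 1/(-95*(-107 + 28) + (9 - 108/185)) = 1/(-95*(-79) + (9 - 108*1/185)) = 1/(7505 + (9 - 108/185)) = 1/(7505 + 1557/185) = 1/(1389982/185) = 185/1389982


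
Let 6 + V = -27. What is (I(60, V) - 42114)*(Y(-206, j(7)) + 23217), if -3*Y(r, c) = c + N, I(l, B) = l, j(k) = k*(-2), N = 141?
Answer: -974587432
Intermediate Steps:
V = -33 (V = -6 - 27 = -33)
j(k) = -2*k
Y(r, c) = -47 - c/3 (Y(r, c) = -(c + 141)/3 = -(141 + c)/3 = -47 - c/3)
(I(60, V) - 42114)*(Y(-206, j(7)) + 23217) = (60 - 42114)*((-47 - (-2)*7/3) + 23217) = -42054*((-47 - 1/3*(-14)) + 23217) = -42054*((-47 + 14/3) + 23217) = -42054*(-127/3 + 23217) = -42054*69524/3 = -974587432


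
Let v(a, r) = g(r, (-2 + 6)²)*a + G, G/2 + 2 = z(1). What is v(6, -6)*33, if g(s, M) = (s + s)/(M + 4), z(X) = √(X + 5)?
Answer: -1254/5 + 66*√6 ≈ -89.134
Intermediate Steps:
z(X) = √(5 + X)
g(s, M) = 2*s/(4 + M) (g(s, M) = (2*s)/(4 + M) = 2*s/(4 + M))
G = -4 + 2*√6 (G = -4 + 2*√(5 + 1) = -4 + 2*√6 ≈ 0.89898)
v(a, r) = -4 + 2*√6 + a*r/10 (v(a, r) = (2*r/(4 + (-2 + 6)²))*a + (-4 + 2*√6) = (2*r/(4 + 4²))*a + (-4 + 2*√6) = (2*r/(4 + 16))*a + (-4 + 2*√6) = (2*r/20)*a + (-4 + 2*√6) = (2*r*(1/20))*a + (-4 + 2*√6) = (r/10)*a + (-4 + 2*√6) = a*r/10 + (-4 + 2*√6) = -4 + 2*√6 + a*r/10)
v(6, -6)*33 = (-4 + 2*√6 + (⅒)*6*(-6))*33 = (-4 + 2*√6 - 18/5)*33 = (-38/5 + 2*√6)*33 = -1254/5 + 66*√6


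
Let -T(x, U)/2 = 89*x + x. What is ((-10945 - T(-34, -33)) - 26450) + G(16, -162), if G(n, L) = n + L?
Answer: -43661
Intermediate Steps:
T(x, U) = -180*x (T(x, U) = -2*(89*x + x) = -180*x)
G(n, L) = L + n
((-10945 - T(-34, -33)) - 26450) + G(16, -162) = ((-10945 - (-180)*(-34)) - 26450) + (-162 + 16) = ((-10945 - 1*6120) - 26450) - 146 = ((-10945 - 6120) - 26450) - 146 = (-17065 - 26450) - 146 = -43515 - 146 = -43661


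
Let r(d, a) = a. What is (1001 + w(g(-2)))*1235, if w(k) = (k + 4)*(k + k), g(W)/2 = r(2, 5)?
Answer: 1582035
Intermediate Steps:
g(W) = 10 (g(W) = 2*5 = 10)
w(k) = 2*k*(4 + k) (w(k) = (4 + k)*(2*k) = 2*k*(4 + k))
(1001 + w(g(-2)))*1235 = (1001 + 2*10*(4 + 10))*1235 = (1001 + 2*10*14)*1235 = (1001 + 280)*1235 = 1281*1235 = 1582035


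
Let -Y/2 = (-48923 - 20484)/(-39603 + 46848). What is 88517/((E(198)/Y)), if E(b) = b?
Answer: 558518129/65205 ≈ 8565.6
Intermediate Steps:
Y = 138814/7245 (Y = -2*(-48923 - 20484)/(-39603 + 46848) = -(-138814)/7245 = -2*(-69407/7245) = 138814/7245 ≈ 19.160)
88517/((E(198)/Y)) = 88517/((198/(138814/7245))) = 88517/((198*(7245/138814))) = 88517/(717255/69407) = 88517*(69407/717255) = 558518129/65205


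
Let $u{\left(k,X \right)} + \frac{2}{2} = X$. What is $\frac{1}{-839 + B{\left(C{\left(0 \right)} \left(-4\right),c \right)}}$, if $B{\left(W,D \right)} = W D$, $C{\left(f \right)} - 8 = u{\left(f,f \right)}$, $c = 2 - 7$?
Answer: $- \frac{1}{699} \approx -0.0014306$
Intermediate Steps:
$u{\left(k,X \right)} = -1 + X$
$c = -5$ ($c = 2 - 7 = -5$)
$C{\left(f \right)} = 7 + f$ ($C{\left(f \right)} = 8 + \left(-1 + f\right) = 7 + f$)
$B{\left(W,D \right)} = D W$
$\frac{1}{-839 + B{\left(C{\left(0 \right)} \left(-4\right),c \right)}} = \frac{1}{-839 - 5 \left(7 + 0\right) \left(-4\right)} = \frac{1}{-839 - 5 \cdot 7 \left(-4\right)} = \frac{1}{-839 - -140} = \frac{1}{-839 + 140} = \frac{1}{-699} = - \frac{1}{699}$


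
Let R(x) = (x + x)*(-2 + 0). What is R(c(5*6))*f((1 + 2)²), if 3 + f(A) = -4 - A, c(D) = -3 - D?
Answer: -2112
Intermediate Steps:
f(A) = -7 - A (f(A) = -3 + (-4 - A) = -7 - A)
R(x) = -4*x (R(x) = (2*x)*(-2) = -4*x)
R(c(5*6))*f((1 + 2)²) = (-4*(-3 - 5*6))*(-7 - (1 + 2)²) = (-4*(-3 - 1*30))*(-7 - 1*3²) = (-4*(-3 - 30))*(-7 - 1*9) = (-4*(-33))*(-7 - 9) = 132*(-16) = -2112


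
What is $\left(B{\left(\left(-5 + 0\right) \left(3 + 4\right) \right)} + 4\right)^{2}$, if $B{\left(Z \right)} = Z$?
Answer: $961$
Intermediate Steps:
$\left(B{\left(\left(-5 + 0\right) \left(3 + 4\right) \right)} + 4\right)^{2} = \left(\left(-5 + 0\right) \left(3 + 4\right) + 4\right)^{2} = \left(\left(-5\right) 7 + 4\right)^{2} = \left(-35 + 4\right)^{2} = \left(-31\right)^{2} = 961$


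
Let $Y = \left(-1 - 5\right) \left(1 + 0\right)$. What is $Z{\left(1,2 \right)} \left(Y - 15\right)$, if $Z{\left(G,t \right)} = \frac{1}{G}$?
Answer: $-21$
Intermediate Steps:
$Y = -6$ ($Y = \left(-6\right) 1 = -6$)
$Z{\left(1,2 \right)} \left(Y - 15\right) = \frac{-6 - 15}{1} = 1 \left(-21\right) = -21$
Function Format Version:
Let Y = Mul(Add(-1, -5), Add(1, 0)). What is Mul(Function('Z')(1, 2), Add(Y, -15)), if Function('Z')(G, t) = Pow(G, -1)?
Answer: -21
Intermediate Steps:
Y = -6 (Y = Mul(-6, 1) = -6)
Mul(Function('Z')(1, 2), Add(Y, -15)) = Mul(Pow(1, -1), Add(-6, -15)) = Mul(1, -21) = -21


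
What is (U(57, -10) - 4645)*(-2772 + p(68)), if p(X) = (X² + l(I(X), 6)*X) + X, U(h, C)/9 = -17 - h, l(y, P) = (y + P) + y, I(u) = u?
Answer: -61480136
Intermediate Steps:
l(y, P) = P + 2*y (l(y, P) = (P + y) + y = P + 2*y)
U(h, C) = -153 - 9*h (U(h, C) = 9*(-17 - h) = -153 - 9*h)
p(X) = X + X² + X*(6 + 2*X) (p(X) = (X² + (6 + 2*X)*X) + X = (X² + X*(6 + 2*X)) + X = X + X² + X*(6 + 2*X))
(U(57, -10) - 4645)*(-2772 + p(68)) = ((-153 - 9*57) - 4645)*(-2772 + 68*(7 + 3*68)) = ((-153 - 513) - 4645)*(-2772 + 68*(7 + 204)) = (-666 - 4645)*(-2772 + 68*211) = -5311*(-2772 + 14348) = -5311*11576 = -61480136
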